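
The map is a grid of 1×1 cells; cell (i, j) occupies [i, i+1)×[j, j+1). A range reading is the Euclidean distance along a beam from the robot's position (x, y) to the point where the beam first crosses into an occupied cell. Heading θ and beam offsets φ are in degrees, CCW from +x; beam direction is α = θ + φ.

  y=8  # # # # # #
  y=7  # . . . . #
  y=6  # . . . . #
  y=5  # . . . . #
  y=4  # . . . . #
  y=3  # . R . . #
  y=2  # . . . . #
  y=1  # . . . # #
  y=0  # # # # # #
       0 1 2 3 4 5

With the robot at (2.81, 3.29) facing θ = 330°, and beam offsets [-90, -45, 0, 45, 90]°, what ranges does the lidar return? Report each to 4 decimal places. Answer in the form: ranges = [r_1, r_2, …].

beam 1: φ=-90°, α=240°
  direction (-0.5000, -0.8660); cell (2,3); t to first gridline: x 1.6200, y 0.3349 (then +2.0000 / +1.1547)
    (2,2) via y @ 0.3349
    (2,1) via y @ 1.4896
    (1,1) via x @ 1.6200
    (1,0) via y @ 2.6443  # hit
  → r_1 = 2.6443
beam 2: φ=-45°, α=285°
  direction (0.2588, -0.9659); cell (2,3); t to first gridline: x 0.7341, y 0.3002 (then +3.8637 / +1.0353)
    (2,2) via y @ 0.3002
    (3,2) via x @ 0.7341
    (3,1) via y @ 1.3355
    (3,0) via y @ 2.3708  # hit
  → r_2 = 2.3708
beam 3: φ=0°, α=330°
  direction (0.8660, -0.5000); cell (2,3); t to first gridline: x 0.2194, y 0.5800 (then +1.1547 / +2.0000)
    (3,3) via x @ 0.2194
    (3,2) via y @ 0.5800
    (4,2) via x @ 1.3741
    (5,2) via x @ 2.5288  # hit
  → r_3 = 2.5288
beam 4: φ=45°, α=15°
  direction (0.9659, 0.2588); cell (2,3); t to first gridline: x 0.1967, y 2.7432 (then +1.0353 / +3.8637)
    (3,3) via x @ 0.1967
    (4,3) via x @ 1.2320
    (5,3) via x @ 2.2673  # hit
  → r_4 = 2.2673
beam 5: φ=90°, α=60°
  direction (0.5000, 0.8660); cell (2,3); t to first gridline: x 0.3800, y 0.8198 (then +2.0000 / +1.1547)
    (3,3) via x @ 0.3800
    (3,4) via y @ 0.8198
    (3,5) via y @ 1.9745
    (4,5) via x @ 2.3800
    (4,6) via y @ 3.1292
    (4,7) via y @ 4.2839
    (5,7) via x @ 4.3800  # hit
  → r_5 = 4.3800

ranges = [2.6443, 2.3708, 2.5288, 2.2673, 4.3800]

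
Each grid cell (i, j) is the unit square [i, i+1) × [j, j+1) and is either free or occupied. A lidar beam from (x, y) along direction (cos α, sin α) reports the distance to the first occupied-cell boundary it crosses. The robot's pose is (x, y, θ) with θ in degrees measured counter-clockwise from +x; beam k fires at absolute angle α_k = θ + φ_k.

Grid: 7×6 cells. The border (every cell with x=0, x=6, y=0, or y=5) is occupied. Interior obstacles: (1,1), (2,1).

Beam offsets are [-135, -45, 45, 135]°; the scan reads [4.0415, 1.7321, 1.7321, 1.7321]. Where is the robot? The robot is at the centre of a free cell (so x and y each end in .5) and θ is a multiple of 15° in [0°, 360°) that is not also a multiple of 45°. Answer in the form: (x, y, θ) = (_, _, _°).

Candidates: 18 free-cell centres × 16 headings = 288 poses. Raycast each; keep the one whose scan matches to 4 dp.
  (5.5, 1.5, 105°): beam 1 = 0.5774 ≠ 4.0415 ✗
  (1.5, 3.5, 210°): beam 1 = 1.5529 ≠ 4.0415 ✗
  (3.5, 2.5, 300°): beam 1 = 2.5882 ≠ 4.0415 ✗
  …
  (2.5, 3.5, 105°): r_1=4.0415, r_2=1.7321, r_3=1.7321, r_4=1.7321 — all match ✓
No second candidate reproduces the full scan.

(x, y, θ) = (2.5, 3.5, 105°)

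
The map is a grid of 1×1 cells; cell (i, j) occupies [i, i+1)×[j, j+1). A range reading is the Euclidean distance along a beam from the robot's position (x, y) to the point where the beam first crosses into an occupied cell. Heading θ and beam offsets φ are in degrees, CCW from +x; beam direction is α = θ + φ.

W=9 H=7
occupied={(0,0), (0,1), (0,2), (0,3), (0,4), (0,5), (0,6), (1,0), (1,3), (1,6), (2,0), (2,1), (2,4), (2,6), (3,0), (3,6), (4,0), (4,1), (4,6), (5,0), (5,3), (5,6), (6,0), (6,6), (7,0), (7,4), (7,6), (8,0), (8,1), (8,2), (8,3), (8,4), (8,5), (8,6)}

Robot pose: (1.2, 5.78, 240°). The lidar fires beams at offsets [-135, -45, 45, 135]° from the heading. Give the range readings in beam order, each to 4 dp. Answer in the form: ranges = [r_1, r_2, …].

beam 1: φ=-135°, α=105°
  cosα=-0.2588 sinα=0.9659 | (1,5) | tMaxX 0.7727 tMaxY 0.2278 | tΔX 3.8637 tΔY 1.0353
    t=0.2278 [y] (1,6) — stop
  → r_1 = 0.2278
beam 2: φ=-45°, α=195°
  cosα=-0.9659 sinα=-0.2588 | (1,5) | tMaxX 0.2071 tMaxY 3.0137 | tΔX 1.0353 tΔY 3.8637
    t=0.2071 [x] (0,5) — stop
  → r_2 = 0.2071
beam 3: φ=45°, α=285°
  cosα=0.2588 sinα=-0.9659 | (1,5) | tMaxX 3.0910 tMaxY 0.8075 | tΔX 3.8637 tΔY 1.0353
    t=0.8075 [y] (1,4)
    t=1.8428 [y] (1,3) — stop
  → r_3 = 1.8428
beam 4: φ=135°, α=15°
  cosα=0.9659 sinα=0.2588 | (1,5) | tMaxX 0.8282 tMaxY 0.8500 | tΔX 1.0353 tΔY 3.8637
    t=0.8282 [x] (2,5)
    t=0.8500 [y] (2,6) — stop
  → r_4 = 0.8500

ranges = [0.2278, 0.2071, 1.8428, 0.8500]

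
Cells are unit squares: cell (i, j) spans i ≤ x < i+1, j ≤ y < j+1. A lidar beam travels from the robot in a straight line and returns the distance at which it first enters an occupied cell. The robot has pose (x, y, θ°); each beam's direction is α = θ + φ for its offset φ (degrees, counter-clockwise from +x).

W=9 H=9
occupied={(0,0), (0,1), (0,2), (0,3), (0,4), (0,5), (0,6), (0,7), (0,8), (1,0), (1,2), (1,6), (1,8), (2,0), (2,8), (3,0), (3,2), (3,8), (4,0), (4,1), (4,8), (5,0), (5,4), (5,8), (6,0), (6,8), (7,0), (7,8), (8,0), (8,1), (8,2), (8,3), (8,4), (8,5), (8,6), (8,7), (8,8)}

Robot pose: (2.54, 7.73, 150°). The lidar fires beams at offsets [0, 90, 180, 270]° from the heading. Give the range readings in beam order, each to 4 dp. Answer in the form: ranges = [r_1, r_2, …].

beam 1: φ=0°, α=150°
  cosα=-0.8660 sinα=0.5000 | (2,7) | tMaxX 0.6235 tMaxY 0.5400 | tΔX 1.1547 tΔY 2.0000
    t=0.5400 [y] (2,8) — stop
  → r_1 = 0.5400
beam 2: φ=90°, α=240°
  cosα=-0.5000 sinα=-0.8660 | (2,7) | tMaxX 1.0800 tMaxY 0.8429 | tΔX 2.0000 tΔY 1.1547
    t=0.8429 [y] (2,6)
    t=1.0800 [x] (1,6) — stop
  → r_2 = 1.0800
beam 3: φ=180°, α=330°
  cosα=0.8660 sinα=-0.5000 | (2,7) | tMaxX 0.5312 tMaxY 1.4600 | tΔX 1.1547 tΔY 2.0000
    t=0.5312 [x] (3,7)
    t=1.4600 [y] (3,6)
    t=1.6859 [x] (4,6)
    t=2.8406 [x] (5,6)
    t=3.4600 [y] (5,5)
    t=3.9953 [x] (6,5)
    t=5.1500 [x] (7,5)
    t=5.4600 [y] (7,4)
    t=6.3047 [x] (8,4) — stop
  → r_3 = 6.3047
beam 4: φ=270°, α=60°
  cosα=0.5000 sinα=0.8660 | (2,7) | tMaxX 0.9200 tMaxY 0.3118 | tΔX 2.0000 tΔY 1.1547
    t=0.3118 [y] (2,8) — stop
  → r_4 = 0.3118

ranges = [0.5400, 1.0800, 6.3047, 0.3118]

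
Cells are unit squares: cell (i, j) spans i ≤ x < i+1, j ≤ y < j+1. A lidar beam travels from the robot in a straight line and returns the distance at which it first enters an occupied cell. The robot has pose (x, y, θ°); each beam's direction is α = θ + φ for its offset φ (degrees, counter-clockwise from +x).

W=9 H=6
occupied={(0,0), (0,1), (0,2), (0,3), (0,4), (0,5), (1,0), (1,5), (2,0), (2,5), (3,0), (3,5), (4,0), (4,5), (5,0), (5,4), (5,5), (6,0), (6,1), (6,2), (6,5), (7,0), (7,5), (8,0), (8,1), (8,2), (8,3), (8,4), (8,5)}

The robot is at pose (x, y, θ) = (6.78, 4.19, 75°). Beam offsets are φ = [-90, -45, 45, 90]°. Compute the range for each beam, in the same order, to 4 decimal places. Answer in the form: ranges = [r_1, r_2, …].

ranges = [1.2630, 1.4087, 0.9353, 0.8075]

beam 1: φ=-90°, α=345°
  cosα=0.9659 sinα=-0.2588 | (6,4) | tMaxX 0.2278 tMaxY 0.7341 | tΔX 1.0353 tΔY 3.8637
    t=0.2278 [x] (7,4)
    t=0.7341 [y] (7,3)
    t=1.2630 [x] (8,3) — stop
  → r_1 = 1.2630
beam 2: φ=-45°, α=30°
  cosα=0.8660 sinα=0.5000 | (6,4) | tMaxX 0.2540 tMaxY 1.6200 | tΔX 1.1547 tΔY 2.0000
    t=0.2540 [x] (7,4)
    t=1.4087 [x] (8,4) — stop
  → r_2 = 1.4087
beam 3: φ=45°, α=120°
  cosα=-0.5000 sinα=0.8660 | (6,4) | tMaxX 1.5600 tMaxY 0.9353 | tΔX 2.0000 tΔY 1.1547
    t=0.9353 [y] (6,5) — stop
  → r_3 = 0.9353
beam 4: φ=90°, α=165°
  cosα=-0.9659 sinα=0.2588 | (6,4) | tMaxX 0.8075 tMaxY 3.1296 | tΔX 1.0353 tΔY 3.8637
    t=0.8075 [x] (5,4) — stop
  → r_4 = 0.8075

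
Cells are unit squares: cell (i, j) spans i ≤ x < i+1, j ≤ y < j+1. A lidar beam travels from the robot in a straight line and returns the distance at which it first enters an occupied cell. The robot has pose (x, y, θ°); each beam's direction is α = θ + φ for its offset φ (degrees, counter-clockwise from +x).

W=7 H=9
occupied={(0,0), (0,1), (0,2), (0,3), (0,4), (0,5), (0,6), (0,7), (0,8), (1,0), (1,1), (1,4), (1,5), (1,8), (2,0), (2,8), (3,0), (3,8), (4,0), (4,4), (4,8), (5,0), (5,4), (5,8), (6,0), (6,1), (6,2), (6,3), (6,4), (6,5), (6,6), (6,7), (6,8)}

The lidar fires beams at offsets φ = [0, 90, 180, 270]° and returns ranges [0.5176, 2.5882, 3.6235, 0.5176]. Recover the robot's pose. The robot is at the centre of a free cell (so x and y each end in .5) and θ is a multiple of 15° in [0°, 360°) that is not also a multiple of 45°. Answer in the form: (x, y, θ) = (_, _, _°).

(x, y, θ) = (5.5, 5.5, 15°)

Candidates: 30 free-cell centres × 16 headings = 480 poses. Raycast each; keep the one whose scan matches to 4 dp.
  (2.5, 4.5, 345°): beam 1 = 1.5529 ≠ 0.5176 ✗
  (5.5, 1.5, 210°): beam 1 = 1.0000 ≠ 0.5176 ✗
  (1.5, 7.5, 120°): beam 1 = 0.5774 ≠ 0.5176 ✗
  …
  (5.5, 5.5, 15°): r_1=0.5176, r_2=2.5882, r_3=3.6235, r_4=0.5176 — all match ✓
No second candidate reproduces the full scan.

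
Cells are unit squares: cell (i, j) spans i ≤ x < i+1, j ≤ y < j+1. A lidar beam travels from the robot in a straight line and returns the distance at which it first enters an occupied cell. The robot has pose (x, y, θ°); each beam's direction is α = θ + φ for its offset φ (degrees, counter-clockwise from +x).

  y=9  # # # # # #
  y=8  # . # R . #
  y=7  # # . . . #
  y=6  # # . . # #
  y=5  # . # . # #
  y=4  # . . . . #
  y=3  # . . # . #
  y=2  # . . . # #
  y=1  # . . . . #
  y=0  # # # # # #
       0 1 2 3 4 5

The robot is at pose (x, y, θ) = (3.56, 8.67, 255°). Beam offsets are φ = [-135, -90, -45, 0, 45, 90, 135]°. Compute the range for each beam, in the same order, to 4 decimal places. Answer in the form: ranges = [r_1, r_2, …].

beam 1: φ=-135°, α=120°
  dir = (cos 120°, sin 120°) = (-0.5000, 0.8660); from cell (3,8)
  next x-line at t=1.1200, next y-line at t=0.3811; Δt_x=2.0000, Δt_y=1.1547
    y: enter (3,9) at t=0.3811 ← occupied
  → r_1 = 0.3811
beam 2: φ=-90°, α=165°
  dir = (cos 165°, sin 165°) = (-0.9659, 0.2588); from cell (3,8)
  next x-line at t=0.5798, next y-line at t=1.2750; Δt_x=1.0353, Δt_y=3.8637
    x: enter (2,8) at t=0.5798 ← occupied
  → r_2 = 0.5798
beam 3: φ=-45°, α=210°
  dir = (cos 210°, sin 210°) = (-0.8660, -0.5000); from cell (3,8)
  next x-line at t=0.6466, next y-line at t=1.3400; Δt_x=1.1547, Δt_y=2.0000
    x: enter (2,8) at t=0.6466 ← occupied
  → r_3 = 0.6466
beam 4: φ=0°, α=255°
  dir = (cos 255°, sin 255°) = (-0.2588, -0.9659); from cell (3,8)
  next x-line at t=2.1637, next y-line at t=0.6936; Δt_x=3.8637, Δt_y=1.0353
    y: enter (3,7) at t=0.6936
    y: enter (3,6) at t=1.7289
    x: enter (2,6) at t=2.1637
    y: enter (2,5) at t=2.7642 ← occupied
  → r_4 = 2.7642
beam 5: φ=45°, α=300°
  dir = (cos 300°, sin 300°) = (0.5000, -0.8660); from cell (3,8)
  next x-line at t=0.8800, next y-line at t=0.7736; Δt_x=2.0000, Δt_y=1.1547
    y: enter (3,7) at t=0.7736
    x: enter (4,7) at t=0.8800
    y: enter (4,6) at t=1.9283 ← occupied
  → r_5 = 1.9283
beam 6: φ=90°, α=345°
  dir = (cos 345°, sin 345°) = (0.9659, -0.2588); from cell (3,8)
  next x-line at t=0.4555, next y-line at t=2.5887; Δt_x=1.0353, Δt_y=3.8637
    x: enter (4,8) at t=0.4555
    x: enter (5,8) at t=1.4908 ← occupied
  → r_6 = 1.4908
beam 7: φ=135°, α=30°
  dir = (cos 30°, sin 30°) = (0.8660, 0.5000); from cell (3,8)
  next x-line at t=0.5081, next y-line at t=0.6600; Δt_x=1.1547, Δt_y=2.0000
    x: enter (4,8) at t=0.5081
    y: enter (4,9) at t=0.6600 ← occupied
  → r_7 = 0.6600

ranges = [0.3811, 0.5798, 0.6466, 2.7642, 1.9283, 1.4908, 0.6600]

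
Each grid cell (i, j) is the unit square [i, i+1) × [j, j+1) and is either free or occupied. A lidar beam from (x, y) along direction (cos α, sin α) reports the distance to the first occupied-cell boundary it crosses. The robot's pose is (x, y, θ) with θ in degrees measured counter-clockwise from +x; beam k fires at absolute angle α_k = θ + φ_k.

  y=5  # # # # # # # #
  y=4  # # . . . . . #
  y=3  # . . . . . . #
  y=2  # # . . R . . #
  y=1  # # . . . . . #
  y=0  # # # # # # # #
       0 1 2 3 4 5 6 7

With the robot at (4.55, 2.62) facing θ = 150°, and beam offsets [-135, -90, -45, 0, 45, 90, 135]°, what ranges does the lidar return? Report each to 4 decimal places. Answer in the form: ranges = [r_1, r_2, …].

beam 1: φ=-135°, α=15°
  dir = (cos 15°, sin 15°) = (0.9659, 0.2588); from cell (4,2)
  next x-line at t=0.4659, next y-line at t=1.4682; Δt_x=1.0353, Δt_y=3.8637
    x: enter (5,2) at t=0.4659
    y: enter (5,3) at t=1.4682
    x: enter (6,3) at t=1.5012
    x: enter (7,3) at t=2.5364 ← occupied
  → r_1 = 2.5364
beam 2: φ=-90°, α=60°
  dir = (cos 60°, sin 60°) = (0.5000, 0.8660); from cell (4,2)
  next x-line at t=0.9000, next y-line at t=0.4388; Δt_x=2.0000, Δt_y=1.1547
    y: enter (4,3) at t=0.4388
    x: enter (5,3) at t=0.9000
    y: enter (5,4) at t=1.5935
    y: enter (5,5) at t=2.7482 ← occupied
  → r_2 = 2.7482
beam 3: φ=-45°, α=105°
  dir = (cos 105°, sin 105°) = (-0.2588, 0.9659); from cell (4,2)
  next x-line at t=2.1250, next y-line at t=0.3934; Δt_x=3.8637, Δt_y=1.0353
    y: enter (4,3) at t=0.3934
    y: enter (4,4) at t=1.4287
    x: enter (3,4) at t=2.1250
    y: enter (3,5) at t=2.4640 ← occupied
  → r_3 = 2.4640
beam 4: φ=0°, α=150°
  dir = (cos 150°, sin 150°) = (-0.8660, 0.5000); from cell (4,2)
  next x-line at t=0.6351, next y-line at t=0.7600; Δt_x=1.1547, Δt_y=2.0000
    x: enter (3,2) at t=0.6351
    y: enter (3,3) at t=0.7600
    x: enter (2,3) at t=1.7898
    y: enter (2,4) at t=2.7600
    x: enter (1,4) at t=2.9445 ← occupied
  → r_4 = 2.9445
beam 5: φ=45°, α=195°
  dir = (cos 195°, sin 195°) = (-0.9659, -0.2588); from cell (4,2)
  next x-line at t=0.5694, next y-line at t=2.3955; Δt_x=1.0353, Δt_y=3.8637
    x: enter (3,2) at t=0.5694
    x: enter (2,2) at t=1.6047
    y: enter (2,1) at t=2.3955
    x: enter (1,1) at t=2.6400 ← occupied
  → r_5 = 2.6400
beam 6: φ=90°, α=240°
  dir = (cos 240°, sin 240°) = (-0.5000, -0.8660); from cell (4,2)
  next x-line at t=1.1000, next y-line at t=0.7159; Δt_x=2.0000, Δt_y=1.1547
    y: enter (4,1) at t=0.7159
    x: enter (3,1) at t=1.1000
    y: enter (3,0) at t=1.8706 ← occupied
  → r_6 = 1.8706
beam 7: φ=135°, α=285°
  dir = (cos 285°, sin 285°) = (0.2588, -0.9659); from cell (4,2)
  next x-line at t=1.7387, next y-line at t=0.6419; Δt_x=3.8637, Δt_y=1.0353
    y: enter (4,1) at t=0.6419
    y: enter (4,0) at t=1.6771 ← occupied
  → r_7 = 1.6771

ranges = [2.5364, 2.7482, 2.4640, 2.9445, 2.6400, 1.8706, 1.6771]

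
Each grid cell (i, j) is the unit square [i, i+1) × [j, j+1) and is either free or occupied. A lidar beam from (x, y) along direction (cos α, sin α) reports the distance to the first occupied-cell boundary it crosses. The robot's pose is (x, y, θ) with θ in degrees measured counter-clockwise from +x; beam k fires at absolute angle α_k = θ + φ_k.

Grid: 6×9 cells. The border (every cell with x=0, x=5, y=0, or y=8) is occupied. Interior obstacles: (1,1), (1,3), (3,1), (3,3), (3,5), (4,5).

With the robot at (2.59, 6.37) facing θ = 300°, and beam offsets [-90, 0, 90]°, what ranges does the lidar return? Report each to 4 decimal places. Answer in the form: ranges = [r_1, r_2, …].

ranges = [1.8360, 0.8200, 2.7828]

beam 1: φ=-90°, α=210°
  d=(-0.8660,-0.5000)  start (2,6)  tX=0.6813 tY=0.7400  stride 1/|dx|=1.1547 1/|dy|=2.0000
    cross x-line → (1,6), t=0.6813
    cross y-line → (1,5), t=0.7400
    cross x-line → (0,5), t=1.8360 (wall)
  → r_1 = 1.8360
beam 2: φ=0°, α=300°
  d=(0.5000,-0.8660)  start (2,6)  tX=0.8200 tY=0.4272  stride 1/|dx|=2.0000 1/|dy|=1.1547
    cross y-line → (2,5), t=0.4272
    cross x-line → (3,5), t=0.8200 (wall)
  → r_2 = 0.8200
beam 3: φ=90°, α=30°
  d=(0.8660,0.5000)  start (2,6)  tX=0.4734 tY=1.2600  stride 1/|dx|=1.1547 1/|dy|=2.0000
    cross x-line → (3,6), t=0.4734
    cross y-line → (3,7), t=1.2600
    cross x-line → (4,7), t=1.6281
    cross x-line → (5,7), t=2.7828 (wall)
  → r_3 = 2.7828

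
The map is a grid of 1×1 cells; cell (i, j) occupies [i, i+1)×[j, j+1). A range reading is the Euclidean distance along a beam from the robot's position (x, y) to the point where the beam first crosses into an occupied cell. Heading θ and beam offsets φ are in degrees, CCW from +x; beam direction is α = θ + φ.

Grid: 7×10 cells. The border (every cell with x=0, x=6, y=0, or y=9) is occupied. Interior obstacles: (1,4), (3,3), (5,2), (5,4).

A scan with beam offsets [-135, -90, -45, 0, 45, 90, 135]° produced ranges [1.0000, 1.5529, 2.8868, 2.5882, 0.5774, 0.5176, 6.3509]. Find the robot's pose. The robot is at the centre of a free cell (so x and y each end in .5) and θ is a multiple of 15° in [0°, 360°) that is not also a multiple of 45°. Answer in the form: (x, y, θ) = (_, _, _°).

(x, y, θ) = (2.5, 3.5, 285°)

The pose lattice has 36·16 = 576 candidates. Test each by forward raycasting.
  (2.5, 7.5, 285°): beam 1 = 1.7321 ≠ 1.0000 ✗
  (5.5, 8.5, 165°): beam 1 = 0.5774 ≠ 1.0000 ✗
  (4.5, 4.5, 30°): beam 1 = 3.6235 ≠ 1.0000 ✗
  (4.5, 3.5, 120°): beam 1 = 1.5529 ≠ 1.0000 ✗
  (4.5, 6.5, 75°): beam 1 = 1.7321 ≠ 1.0000 ✗
  …
  (2.5, 3.5, 285°): r_1=1.0000, r_2=1.5529, r_3=2.8868, r_4=2.5882, r_5=0.5774, r_6=0.5176, r_7=6.3509 — all match ✓
No second candidate reproduces the full scan.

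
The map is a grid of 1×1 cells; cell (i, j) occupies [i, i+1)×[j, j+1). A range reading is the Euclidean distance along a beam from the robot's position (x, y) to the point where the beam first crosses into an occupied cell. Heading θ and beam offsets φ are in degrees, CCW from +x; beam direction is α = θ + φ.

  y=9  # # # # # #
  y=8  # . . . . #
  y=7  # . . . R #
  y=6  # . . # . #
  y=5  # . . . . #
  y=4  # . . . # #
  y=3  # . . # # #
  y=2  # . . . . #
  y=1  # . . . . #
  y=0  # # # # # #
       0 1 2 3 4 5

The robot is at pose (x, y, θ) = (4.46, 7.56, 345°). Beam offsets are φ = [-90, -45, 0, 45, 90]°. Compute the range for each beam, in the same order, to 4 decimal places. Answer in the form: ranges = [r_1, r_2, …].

ranges = [3.6856, 1.0800, 0.5590, 0.6235, 1.4908]

beam 1: φ=-90°, α=255°
  d=(-0.2588,-0.9659)  start (4,7)  tX=1.7773 tY=0.5798  stride 1/|dx|=3.8637 1/|dy|=1.0353
    cross y-line → (4,6), t=0.5798
    cross y-line → (4,5), t=1.6150
    cross x-line → (3,5), t=1.7773
    cross y-line → (3,4), t=2.6503
    cross y-line → (3,3), t=3.6856 (wall)
  → r_1 = 3.6856
beam 2: φ=-45°, α=300°
  d=(0.5000,-0.8660)  start (4,7)  tX=1.0800 tY=0.6466  stride 1/|dx|=2.0000 1/|dy|=1.1547
    cross y-line → (4,6), t=0.6466
    cross x-line → (5,6), t=1.0800 (wall)
  → r_2 = 1.0800
beam 3: φ=0°, α=345°
  d=(0.9659,-0.2588)  start (4,7)  tX=0.5590 tY=2.1637  stride 1/|dx|=1.0353 1/|dy|=3.8637
    cross x-line → (5,7), t=0.5590 (wall)
  → r_3 = 0.5590
beam 4: φ=45°, α=30°
  d=(0.8660,0.5000)  start (4,7)  tX=0.6235 tY=0.8800  stride 1/|dx|=1.1547 1/|dy|=2.0000
    cross x-line → (5,7), t=0.6235 (wall)
  → r_4 = 0.6235
beam 5: φ=90°, α=75°
  d=(0.2588,0.9659)  start (4,7)  tX=2.0864 tY=0.4555  stride 1/|dx|=3.8637 1/|dy|=1.0353
    cross y-line → (4,8), t=0.4555
    cross y-line → (4,9), t=1.4908 (wall)
  → r_5 = 1.4908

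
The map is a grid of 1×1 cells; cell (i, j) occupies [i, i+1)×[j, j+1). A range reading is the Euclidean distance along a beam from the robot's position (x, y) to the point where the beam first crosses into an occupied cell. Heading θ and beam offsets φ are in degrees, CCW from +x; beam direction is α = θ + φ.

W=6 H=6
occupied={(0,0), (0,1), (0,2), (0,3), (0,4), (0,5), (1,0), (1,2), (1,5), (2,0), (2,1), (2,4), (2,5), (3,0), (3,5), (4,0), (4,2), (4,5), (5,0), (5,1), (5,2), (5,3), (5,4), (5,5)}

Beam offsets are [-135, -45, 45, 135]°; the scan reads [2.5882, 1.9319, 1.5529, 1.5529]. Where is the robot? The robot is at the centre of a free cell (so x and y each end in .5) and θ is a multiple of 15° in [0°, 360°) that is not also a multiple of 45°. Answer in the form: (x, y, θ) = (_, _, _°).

Candidates: 12 free-cell centres × 16 headings = 192 poses. Raycast each; keep the one whose scan matches to 4 dp.
  (1.5, 4.5, 30°): beam 1 = 1.5529 ≠ 2.5882 ✗
  (4.5, 4.5, 120°): beam 1 = 0.5176 ≠ 2.5882 ✗
  (2.5, 3.5, 195°): beam 1 = 0.5774 ≠ 2.5882 ✗
  (1.5, 1.5, 30°): beam 1 = 0.5176 ≠ 2.5882 ✗
  (2.5, 3.5, 120°): beam 1 = 1.9319 ≠ 2.5882 ✗
  …
  (3.5, 3.5, 300°): r_1=2.5882, r_2=1.9319, r_3=1.5529, r_4=1.5529 — all match ✓
No second candidate reproduces the full scan.

(x, y, θ) = (3.5, 3.5, 300°)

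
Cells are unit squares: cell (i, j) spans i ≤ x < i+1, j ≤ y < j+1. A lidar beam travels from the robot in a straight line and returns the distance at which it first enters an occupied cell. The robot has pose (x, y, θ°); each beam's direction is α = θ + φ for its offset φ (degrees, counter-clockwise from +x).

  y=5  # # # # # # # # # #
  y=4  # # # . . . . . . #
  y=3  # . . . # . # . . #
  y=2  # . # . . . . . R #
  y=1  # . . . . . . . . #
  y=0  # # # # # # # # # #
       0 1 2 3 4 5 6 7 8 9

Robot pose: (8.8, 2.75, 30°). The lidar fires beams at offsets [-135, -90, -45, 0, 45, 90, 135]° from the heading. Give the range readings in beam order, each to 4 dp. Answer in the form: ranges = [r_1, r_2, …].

beam 1: φ=-135°, α=255°
  direction (-0.2588, -0.9659); cell (8,2); t to first gridline: x 3.0910, y 0.7765 (then +3.8637 / +1.0353)
    (8,1) via y @ 0.7765
    (8,0) via y @ 1.8117  # hit
  → r_1 = 1.8117
beam 2: φ=-90°, α=300°
  direction (0.5000, -0.8660); cell (8,2); t to first gridline: x 0.4000, y 0.8660 (then +2.0000 / +1.1547)
    (9,2) via x @ 0.4000  # hit
  → r_2 = 0.4000
beam 3: φ=-45°, α=345°
  direction (0.9659, -0.2588); cell (8,2); t to first gridline: x 0.2071, y 2.8978 (then +1.0353 / +3.8637)
    (9,2) via x @ 0.2071  # hit
  → r_3 = 0.2071
beam 4: φ=0°, α=30°
  direction (0.8660, 0.5000); cell (8,2); t to first gridline: x 0.2309, y 0.5000 (then +1.1547 / +2.0000)
    (9,2) via x @ 0.2309  # hit
  → r_4 = 0.2309
beam 5: φ=45°, α=75°
  direction (0.2588, 0.9659); cell (8,2); t to first gridline: x 0.7727, y 0.2588 (then +3.8637 / +1.0353)
    (8,3) via y @ 0.2588
    (9,3) via x @ 0.7727  # hit
  → r_5 = 0.7727
beam 6: φ=90°, α=120°
  direction (-0.5000, 0.8660); cell (8,2); t to first gridline: x 1.6000, y 0.2887 (then +2.0000 / +1.1547)
    (8,3) via y @ 0.2887
    (8,4) via y @ 1.4434
    (7,4) via x @ 1.6000
    (7,5) via y @ 2.5981  # hit
  → r_6 = 2.5981
beam 7: φ=135°, α=165°
  direction (-0.9659, 0.2588); cell (8,2); t to first gridline: x 0.8282, y 0.9659 (then +1.0353 / +3.8637)
    (7,2) via x @ 0.8282
    (7,3) via y @ 0.9659
    (6,3) via x @ 1.8635  # hit
  → r_7 = 1.8635

ranges = [1.8117, 0.4000, 0.2071, 0.2309, 0.7727, 2.5981, 1.8635]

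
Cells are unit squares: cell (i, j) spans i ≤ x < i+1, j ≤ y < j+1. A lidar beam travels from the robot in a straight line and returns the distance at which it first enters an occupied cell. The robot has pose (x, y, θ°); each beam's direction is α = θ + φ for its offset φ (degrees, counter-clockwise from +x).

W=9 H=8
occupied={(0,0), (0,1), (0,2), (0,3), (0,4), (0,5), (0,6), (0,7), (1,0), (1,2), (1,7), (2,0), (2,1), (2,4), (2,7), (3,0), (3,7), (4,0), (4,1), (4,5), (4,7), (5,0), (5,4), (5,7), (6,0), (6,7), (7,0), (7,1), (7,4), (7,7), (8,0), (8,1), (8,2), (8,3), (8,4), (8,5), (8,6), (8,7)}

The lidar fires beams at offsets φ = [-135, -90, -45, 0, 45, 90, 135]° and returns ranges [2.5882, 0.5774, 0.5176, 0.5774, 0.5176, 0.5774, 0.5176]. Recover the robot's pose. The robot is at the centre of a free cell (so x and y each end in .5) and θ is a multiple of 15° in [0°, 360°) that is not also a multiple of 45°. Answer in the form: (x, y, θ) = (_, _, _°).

(x, y, θ) = (3.5, 1.5, 240°)

Candidates: 34 free-cell centres × 16 headings = 544 poses. Raycast each; keep the one whose scan matches to 4 dp.
  (2.5, 3.5, 105°): beam 1 = 5.0000 ≠ 2.5882 ✗
  (7.5, 5.5, 150°): beam 1 = 0.5176 ≠ 2.5882 ✗
  (3.5, 5.5, 195°): beam 1 = 1.7321 ≠ 2.5882 ✗
  …
  (3.5, 1.5, 240°): r_1=2.5882, r_2=0.5774, r_3=0.5176, r_4=0.5774, r_5=0.5176, r_6=0.5774, r_7=0.5176 — all match ✓
Only this pose fits every beam.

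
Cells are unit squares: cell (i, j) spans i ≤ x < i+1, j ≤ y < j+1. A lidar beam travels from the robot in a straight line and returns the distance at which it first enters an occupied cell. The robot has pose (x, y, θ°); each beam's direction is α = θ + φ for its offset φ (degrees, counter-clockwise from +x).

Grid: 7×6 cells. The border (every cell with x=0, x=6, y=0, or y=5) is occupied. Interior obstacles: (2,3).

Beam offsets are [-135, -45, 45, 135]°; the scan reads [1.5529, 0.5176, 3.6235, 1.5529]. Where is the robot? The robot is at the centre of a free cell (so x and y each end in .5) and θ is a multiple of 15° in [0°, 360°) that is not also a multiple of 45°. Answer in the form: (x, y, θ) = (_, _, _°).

(x, y, θ) = (2.5, 1.5, 330°)

The pose lattice has 19·16 = 304 candidates. Test each by forward raycasting.
  (4.5, 2.5, 285°): beam 1 = 1.7321 ≠ 1.5529 ✗
  (4.5, 2.5, 105°): beam 1 = 1.7321 ≠ 1.5529 ✗
  (5.5, 3.5, 345°): beam 1 = 5.0000 ≠ 1.5529 ✗
  (3.5, 2.5, 120°): beam 1 = 2.5882 ≠ 1.5529 ✗
  …
  (2.5, 1.5, 330°): r_1=1.5529, r_2=0.5176, r_3=3.6235, r_4=1.5529 — all match ✓
Only this pose fits every beam.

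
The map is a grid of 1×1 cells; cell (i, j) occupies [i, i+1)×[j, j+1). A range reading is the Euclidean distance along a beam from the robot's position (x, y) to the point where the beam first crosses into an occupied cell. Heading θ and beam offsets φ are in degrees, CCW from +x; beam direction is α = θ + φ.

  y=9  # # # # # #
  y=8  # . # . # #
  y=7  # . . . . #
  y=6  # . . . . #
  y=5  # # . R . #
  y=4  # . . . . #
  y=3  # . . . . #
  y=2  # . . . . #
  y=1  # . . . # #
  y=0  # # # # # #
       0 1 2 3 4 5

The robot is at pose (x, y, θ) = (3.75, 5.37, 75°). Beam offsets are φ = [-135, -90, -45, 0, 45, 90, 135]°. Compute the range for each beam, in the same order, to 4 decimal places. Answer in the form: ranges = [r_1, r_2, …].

beam 1: φ=-135°, α=300°
  cosα=0.5000 sinα=-0.8660 | (3,5) | tMaxX 0.5000 tMaxY 0.4272 | tΔX 2.0000 tΔY 1.1547
    t=0.4272 [y] (3,4)
    t=0.5000 [x] (4,4)
    t=1.5819 [y] (4,3)
    t=2.5000 [x] (5,3) — stop
  → r_1 = 2.5000
beam 2: φ=-90°, α=345°
  cosα=0.9659 sinα=-0.2588 | (3,5) | tMaxX 0.2588 tMaxY 1.4296 | tΔX 1.0353 tΔY 3.8637
    t=0.2588 [x] (4,5)
    t=1.2941 [x] (5,5) — stop
  → r_2 = 1.2941
beam 3: φ=-45°, α=30°
  cosα=0.8660 sinα=0.5000 | (3,5) | tMaxX 0.2887 tMaxY 1.2600 | tΔX 1.1547 tΔY 2.0000
    t=0.2887 [x] (4,5)
    t=1.2600 [y] (4,6)
    t=1.4434 [x] (5,6) — stop
  → r_3 = 1.4434
beam 4: φ=0°, α=75°
  cosα=0.2588 sinα=0.9659 | (3,5) | tMaxX 0.9659 tMaxY 0.6522 | tΔX 3.8637 tΔY 1.0353
    t=0.6522 [y] (3,6)
    t=0.9659 [x] (4,6)
    t=1.6875 [y] (4,7)
    t=2.7228 [y] (4,8) — stop
  → r_4 = 2.7228
beam 5: φ=45°, α=120°
  cosα=-0.5000 sinα=0.8660 | (3,5) | tMaxX 1.5000 tMaxY 0.7275 | tΔX 2.0000 tΔY 1.1547
    t=0.7275 [y] (3,6)
    t=1.5000 [x] (2,6)
    t=1.8822 [y] (2,7)
    t=3.0369 [y] (2,8) — stop
  → r_5 = 3.0369
beam 6: φ=90°, α=165°
  cosα=-0.9659 sinα=0.2588 | (3,5) | tMaxX 0.7765 tMaxY 2.4341 | tΔX 1.0353 tΔY 3.8637
    t=0.7765 [x] (2,5)
    t=1.8117 [x] (1,5) — stop
  → r_6 = 1.8117
beam 7: φ=135°, α=210°
  cosα=-0.8660 sinα=-0.5000 | (3,5) | tMaxX 0.8660 tMaxY 0.7400 | tΔX 1.1547 tΔY 2.0000
    t=0.7400 [y] (3,4)
    t=0.8660 [x] (2,4)
    t=2.0207 [x] (1,4)
    t=2.7400 [y] (1,3)
    t=3.1754 [x] (0,3) — stop
  → r_7 = 3.1754

ranges = [2.5000, 1.2941, 1.4434, 2.7228, 3.0369, 1.8117, 3.1754]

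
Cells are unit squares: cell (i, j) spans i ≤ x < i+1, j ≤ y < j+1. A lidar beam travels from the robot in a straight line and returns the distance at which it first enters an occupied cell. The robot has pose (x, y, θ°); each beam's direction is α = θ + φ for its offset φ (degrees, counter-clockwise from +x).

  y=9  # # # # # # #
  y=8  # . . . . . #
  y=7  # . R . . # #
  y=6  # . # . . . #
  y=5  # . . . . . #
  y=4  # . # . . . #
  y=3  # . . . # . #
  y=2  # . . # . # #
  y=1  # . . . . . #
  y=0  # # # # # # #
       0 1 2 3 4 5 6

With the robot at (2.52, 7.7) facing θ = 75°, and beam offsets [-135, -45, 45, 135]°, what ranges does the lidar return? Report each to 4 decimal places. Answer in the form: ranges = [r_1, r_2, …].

beam 1: φ=-135°, α=300°
  d=(0.5000,-0.8660)  start (2,7)  tX=0.9600 tY=0.8083  stride 1/|dx|=2.0000 1/|dy|=1.1547
    cross y-line → (2,6), t=0.8083 (wall)
  → r_1 = 0.8083
beam 2: φ=-45°, α=30°
  d=(0.8660,0.5000)  start (2,7)  tX=0.5543 tY=0.6000  stride 1/|dx|=1.1547 1/|dy|=2.0000
    cross x-line → (3,7), t=0.5543
    cross y-line → (3,8), t=0.6000
    cross x-line → (4,8), t=1.7090
    cross y-line → (4,9), t=2.6000 (wall)
  → r_2 = 2.6000
beam 3: φ=45°, α=120°
  d=(-0.5000,0.8660)  start (2,7)  tX=1.0400 tY=0.3464  stride 1/|dx|=2.0000 1/|dy|=1.1547
    cross y-line → (2,8), t=0.3464
    cross x-line → (1,8), t=1.0400
    cross y-line → (1,9), t=1.5011 (wall)
  → r_3 = 1.5011
beam 4: φ=135°, α=210°
  d=(-0.8660,-0.5000)  start (2,7)  tX=0.6004 tY=1.4000  stride 1/|dx|=1.1547 1/|dy|=2.0000
    cross x-line → (1,7), t=0.6004
    cross y-line → (1,6), t=1.4000
    cross x-line → (0,6), t=1.7551 (wall)
  → r_4 = 1.7551

ranges = [0.8083, 2.6000, 1.5011, 1.7551]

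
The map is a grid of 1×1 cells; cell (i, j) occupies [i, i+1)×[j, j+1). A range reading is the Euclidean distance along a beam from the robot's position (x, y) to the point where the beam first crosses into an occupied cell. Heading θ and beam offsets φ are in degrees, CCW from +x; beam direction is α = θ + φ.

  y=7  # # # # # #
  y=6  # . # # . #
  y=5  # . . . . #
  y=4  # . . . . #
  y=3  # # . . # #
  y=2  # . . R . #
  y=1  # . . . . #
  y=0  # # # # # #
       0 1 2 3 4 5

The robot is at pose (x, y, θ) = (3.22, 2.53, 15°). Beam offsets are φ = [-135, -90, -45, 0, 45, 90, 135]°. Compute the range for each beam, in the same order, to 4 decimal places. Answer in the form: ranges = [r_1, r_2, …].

ranges = [1.7667, 1.5840, 2.0554, 1.8159, 1.5600, 3.5924, 1.4087]

beam 1: φ=-135°, α=240°
  dir = (cos 240°, sin 240°) = (-0.5000, -0.8660); from cell (3,2)
  next x-line at t=0.4400, next y-line at t=0.6120; Δt_x=2.0000, Δt_y=1.1547
    x: enter (2,2) at t=0.4400
    y: enter (2,1) at t=0.6120
    y: enter (2,0) at t=1.7667 ← occupied
  → r_1 = 1.7667
beam 2: φ=-90°, α=285°
  dir = (cos 285°, sin 285°) = (0.2588, -0.9659); from cell (3,2)
  next x-line at t=3.0137, next y-line at t=0.5487; Δt_x=3.8637, Δt_y=1.0353
    y: enter (3,1) at t=0.5487
    y: enter (3,0) at t=1.5840 ← occupied
  → r_2 = 1.5840
beam 3: φ=-45°, α=330°
  dir = (cos 330°, sin 330°) = (0.8660, -0.5000); from cell (3,2)
  next x-line at t=0.9007, next y-line at t=1.0600; Δt_x=1.1547, Δt_y=2.0000
    x: enter (4,2) at t=0.9007
    y: enter (4,1) at t=1.0600
    x: enter (5,1) at t=2.0554 ← occupied
  → r_3 = 2.0554
beam 4: φ=0°, α=15°
  dir = (cos 15°, sin 15°) = (0.9659, 0.2588); from cell (3,2)
  next x-line at t=0.8075, next y-line at t=1.8159; Δt_x=1.0353, Δt_y=3.8637
    x: enter (4,2) at t=0.8075
    y: enter (4,3) at t=1.8159 ← occupied
  → r_4 = 1.8159
beam 5: φ=45°, α=60°
  dir = (cos 60°, sin 60°) = (0.5000, 0.8660); from cell (3,2)
  next x-line at t=1.5600, next y-line at t=0.5427; Δt_x=2.0000, Δt_y=1.1547
    y: enter (3,3) at t=0.5427
    x: enter (4,3) at t=1.5600 ← occupied
  → r_5 = 1.5600
beam 6: φ=90°, α=105°
  dir = (cos 105°, sin 105°) = (-0.2588, 0.9659); from cell (3,2)
  next x-line at t=0.8500, next y-line at t=0.4866; Δt_x=3.8637, Δt_y=1.0353
    y: enter (3,3) at t=0.4866
    x: enter (2,3) at t=0.8500
    y: enter (2,4) at t=1.5219
    y: enter (2,5) at t=2.5571
    y: enter (2,6) at t=3.5924 ← occupied
  → r_6 = 3.5924
beam 7: φ=135°, α=150°
  dir = (cos 150°, sin 150°) = (-0.8660, 0.5000); from cell (3,2)
  next x-line at t=0.2540, next y-line at t=0.9400; Δt_x=1.1547, Δt_y=2.0000
    x: enter (2,2) at t=0.2540
    y: enter (2,3) at t=0.9400
    x: enter (1,3) at t=1.4087 ← occupied
  → r_7 = 1.4087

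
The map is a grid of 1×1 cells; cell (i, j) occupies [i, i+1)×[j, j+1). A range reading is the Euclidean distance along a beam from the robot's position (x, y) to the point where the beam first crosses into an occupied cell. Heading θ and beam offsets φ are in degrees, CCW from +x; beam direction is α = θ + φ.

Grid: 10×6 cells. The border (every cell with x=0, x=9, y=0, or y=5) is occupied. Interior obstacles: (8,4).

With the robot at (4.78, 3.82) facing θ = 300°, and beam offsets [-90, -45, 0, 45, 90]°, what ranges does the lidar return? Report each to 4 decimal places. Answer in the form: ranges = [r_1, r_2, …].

beam 1: φ=-90°, α=210°
  cosα=-0.8660 sinα=-0.5000 | (4,3) | tMaxX 0.9007 tMaxY 1.6400 | tΔX 1.1547 tΔY 2.0000
    t=0.9007 [x] (3,3)
    t=1.6400 [y] (3,2)
    t=2.0554 [x] (2,2)
    t=3.2101 [x] (1,2)
    t=3.6400 [y] (1,1)
    t=4.3648 [x] (0,1) — stop
  → r_1 = 4.3648
beam 2: φ=-45°, α=255°
  cosα=-0.2588 sinα=-0.9659 | (4,3) | tMaxX 3.0137 tMaxY 0.8489 | tΔX 3.8637 tΔY 1.0353
    t=0.8489 [y] (4,2)
    t=1.8842 [y] (4,1)
    t=2.9195 [y] (4,0) — stop
  → r_2 = 2.9195
beam 3: φ=0°, α=300°
  cosα=0.5000 sinα=-0.8660 | (4,3) | tMaxX 0.4400 tMaxY 0.9469 | tΔX 2.0000 tΔY 1.1547
    t=0.4400 [x] (5,3)
    t=0.9469 [y] (5,2)
    t=2.1016 [y] (5,1)
    t=2.4400 [x] (6,1)
    t=3.2563 [y] (6,0) — stop
  → r_3 = 3.2563
beam 4: φ=45°, α=345°
  cosα=0.9659 sinα=-0.2588 | (4,3) | tMaxX 0.2278 tMaxY 3.1682 | tΔX 1.0353 tΔY 3.8637
    t=0.2278 [x] (5,3)
    t=1.2630 [x] (6,3)
    t=2.2983 [x] (7,3)
    t=3.1682 [y] (7,2)
    t=3.3336 [x] (8,2)
    t=4.3689 [x] (9,2) — stop
  → r_4 = 4.3689
beam 5: φ=90°, α=30°
  cosα=0.8660 sinα=0.5000 | (4,3) | tMaxX 0.2540 tMaxY 0.3600 | tΔX 1.1547 tΔY 2.0000
    t=0.2540 [x] (5,3)
    t=0.3600 [y] (5,4)
    t=1.4087 [x] (6,4)
    t=2.3600 [y] (6,5) — stop
  → r_5 = 2.3600

ranges = [4.3648, 2.9195, 3.2563, 4.3689, 2.3600]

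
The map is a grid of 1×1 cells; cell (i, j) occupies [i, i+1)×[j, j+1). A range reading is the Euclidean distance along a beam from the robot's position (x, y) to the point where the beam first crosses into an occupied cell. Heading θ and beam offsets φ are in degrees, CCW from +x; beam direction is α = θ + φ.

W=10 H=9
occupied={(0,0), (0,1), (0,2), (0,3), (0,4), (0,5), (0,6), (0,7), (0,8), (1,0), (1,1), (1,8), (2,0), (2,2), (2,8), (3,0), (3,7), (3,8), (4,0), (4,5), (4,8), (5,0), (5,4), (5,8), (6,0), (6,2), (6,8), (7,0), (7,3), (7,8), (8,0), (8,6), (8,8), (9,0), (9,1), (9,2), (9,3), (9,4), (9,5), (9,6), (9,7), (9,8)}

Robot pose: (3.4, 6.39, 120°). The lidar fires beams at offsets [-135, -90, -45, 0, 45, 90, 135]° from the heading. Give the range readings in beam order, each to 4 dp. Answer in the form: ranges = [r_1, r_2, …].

beam 1: φ=-135°, α=345°
  d=(0.9659,-0.2588)  start (3,6)  tX=0.6212 tY=1.5068  stride 1/|dx|=1.0353 1/|dy|=3.8637
    cross x-line → (4,6), t=0.6212
    cross y-line → (4,5), t=1.5068 (wall)
  → r_1 = 1.5068
beam 2: φ=-90°, α=30°
  d=(0.8660,0.5000)  start (3,6)  tX=0.6928 tY=1.2200  stride 1/|dx|=1.1547 1/|dy|=2.0000
    cross x-line → (4,6), t=0.6928
    cross y-line → (4,7), t=1.2200
    cross x-line → (5,7), t=1.8475
    cross x-line → (6,7), t=3.0022
    cross y-line → (6,8), t=3.2200 (wall)
  → r_2 = 3.2200
beam 3: φ=-45°, α=75°
  d=(0.2588,0.9659)  start (3,6)  tX=2.3182 tY=0.6315  stride 1/|dx|=3.8637 1/|dy|=1.0353
    cross y-line → (3,7), t=0.6315 (wall)
  → r_3 = 0.6315
beam 4: φ=0°, α=120°
  d=(-0.5000,0.8660)  start (3,6)  tX=0.8000 tY=0.7044  stride 1/|dx|=2.0000 1/|dy|=1.1547
    cross y-line → (3,7), t=0.7044 (wall)
  → r_4 = 0.7044
beam 5: φ=45°, α=165°
  d=(-0.9659,0.2588)  start (3,6)  tX=0.4141 tY=2.3569  stride 1/|dx|=1.0353 1/|dy|=3.8637
    cross x-line → (2,6), t=0.4141
    cross x-line → (1,6), t=1.4494
    cross y-line → (1,7), t=2.3569
    cross x-line → (0,7), t=2.4847 (wall)
  → r_5 = 2.4847
beam 6: φ=90°, α=210°
  d=(-0.8660,-0.5000)  start (3,6)  tX=0.4619 tY=0.7800  stride 1/|dx|=1.1547 1/|dy|=2.0000
    cross x-line → (2,6), t=0.4619
    cross y-line → (2,5), t=0.7800
    cross x-line → (1,5), t=1.6166
    cross x-line → (0,5), t=2.7713 (wall)
  → r_6 = 2.7713
beam 7: φ=135°, α=255°
  d=(-0.2588,-0.9659)  start (3,6)  tX=1.5455 tY=0.4038  stride 1/|dx|=3.8637 1/|dy|=1.0353
    cross y-line → (3,5), t=0.4038
    cross y-line → (3,4), t=1.4390
    cross x-line → (2,4), t=1.5455
    cross y-line → (2,3), t=2.4743
    cross y-line → (2,2), t=3.5096 (wall)
  → r_7 = 3.5096

ranges = [1.5068, 3.2200, 0.6315, 0.7044, 2.4847, 2.7713, 3.5096]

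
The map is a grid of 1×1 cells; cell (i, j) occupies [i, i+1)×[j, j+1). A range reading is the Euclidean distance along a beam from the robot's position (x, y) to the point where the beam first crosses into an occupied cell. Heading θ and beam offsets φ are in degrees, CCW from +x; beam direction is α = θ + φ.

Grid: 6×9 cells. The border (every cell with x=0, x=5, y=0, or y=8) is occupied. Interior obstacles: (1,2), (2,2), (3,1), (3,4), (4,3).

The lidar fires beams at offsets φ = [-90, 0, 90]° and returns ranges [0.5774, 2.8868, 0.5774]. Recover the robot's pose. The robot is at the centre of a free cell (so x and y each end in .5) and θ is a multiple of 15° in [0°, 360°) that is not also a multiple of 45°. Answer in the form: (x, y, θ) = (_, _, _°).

Enumerate (i+0.5, j+0.5, θ) over the 23 free cells and 16 admissible headings. For each, cast all 3 beams and compare to the given ranges.
  (1.5, 5.5, 285°): beam 1 = 0.5176 ≠ 0.5774 ✗
  (1.5, 3.5, 240°): beam 2 = 0.5774 ≠ 2.8868 ✗
  (2.5, 1.5, 210°): beam 2 = 1.0000 ≠ 2.8868 ✗
  …
  (4.5, 1.5, 120°): r_1=0.5774, r_2=2.8868, r_3=0.5774 — all match ✓
Only this pose fits every beam.

(x, y, θ) = (4.5, 1.5, 120°)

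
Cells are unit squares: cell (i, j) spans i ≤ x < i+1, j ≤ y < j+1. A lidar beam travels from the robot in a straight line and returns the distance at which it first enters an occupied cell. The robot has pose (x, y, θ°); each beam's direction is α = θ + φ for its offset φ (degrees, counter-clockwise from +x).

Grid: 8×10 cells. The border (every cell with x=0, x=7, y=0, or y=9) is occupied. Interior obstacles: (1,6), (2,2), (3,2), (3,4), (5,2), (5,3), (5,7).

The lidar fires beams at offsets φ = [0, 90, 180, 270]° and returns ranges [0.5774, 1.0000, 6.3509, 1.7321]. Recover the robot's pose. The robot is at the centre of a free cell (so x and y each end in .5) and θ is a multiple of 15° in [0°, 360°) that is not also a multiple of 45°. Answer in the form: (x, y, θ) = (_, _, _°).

(x, y, θ) = (6.5, 5.5, 330°)

Enumerate (i+0.5, j+0.5, θ) over the 41 free cells and 16 admissible headings. For each, cast all 4 beams and compare to the given ranges.
  (3.5, 6.5, 210°): beam 1 = 2.8868 ≠ 0.5774 ✗
  (4.5, 7.5, 210°): beam 1 = 2.8868 ≠ 0.5774 ✗
  (6.5, 2.5, 60°): beam 1 = 1.0000 ≠ 0.5774 ✗
  …
  (6.5, 5.5, 330°): r_1=0.5774, r_2=1.0000, r_3=6.3509, r_4=1.7321 — all match ✓
Unique over the lattice → pose = (6.5, 5.5, 330°).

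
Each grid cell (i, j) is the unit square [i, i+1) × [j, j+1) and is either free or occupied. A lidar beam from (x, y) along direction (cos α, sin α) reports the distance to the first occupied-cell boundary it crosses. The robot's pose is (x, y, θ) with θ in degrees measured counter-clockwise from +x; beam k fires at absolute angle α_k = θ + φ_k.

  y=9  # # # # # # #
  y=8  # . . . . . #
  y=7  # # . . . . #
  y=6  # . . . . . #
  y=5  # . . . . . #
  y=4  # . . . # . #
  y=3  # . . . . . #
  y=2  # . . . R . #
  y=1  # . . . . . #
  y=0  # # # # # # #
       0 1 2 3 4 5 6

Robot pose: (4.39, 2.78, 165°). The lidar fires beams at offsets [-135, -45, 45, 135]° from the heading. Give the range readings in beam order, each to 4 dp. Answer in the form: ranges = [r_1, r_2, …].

ranges = [1.8591, 4.8728, 3.5600, 2.0554]

beam 1: φ=-135°, α=30°
  d=(0.8660,0.5000)  start (4,2)  tX=0.7044 tY=0.4400  stride 1/|dx|=1.1547 1/|dy|=2.0000
    cross y-line → (4,3), t=0.4400
    cross x-line → (5,3), t=0.7044
    cross x-line → (6,3), t=1.8591 (wall)
  → r_1 = 1.8591
beam 2: φ=-45°, α=120°
  d=(-0.5000,0.8660)  start (4,2)  tX=0.7800 tY=0.2540  stride 1/|dx|=2.0000 1/|dy|=1.1547
    cross y-line → (4,3), t=0.2540
    cross x-line → (3,3), t=0.7800
    cross y-line → (3,4), t=1.4087
    cross y-line → (3,5), t=2.5634
    cross x-line → (2,5), t=2.7800
    cross y-line → (2,6), t=3.7181
    cross x-line → (1,6), t=4.7800
    cross y-line → (1,7), t=4.8728 (wall)
  → r_2 = 4.8728
beam 3: φ=45°, α=210°
  d=(-0.8660,-0.5000)  start (4,2)  tX=0.4503 tY=1.5600  stride 1/|dx|=1.1547 1/|dy|=2.0000
    cross x-line → (3,2), t=0.4503
    cross y-line → (3,1), t=1.5600
    cross x-line → (2,1), t=1.6050
    cross x-line → (1,1), t=2.7597
    cross y-line → (1,0), t=3.5600 (wall)
  → r_3 = 3.5600
beam 4: φ=135°, α=300°
  d=(0.5000,-0.8660)  start (4,2)  tX=1.2200 tY=0.9007  stride 1/|dx|=2.0000 1/|dy|=1.1547
    cross y-line → (4,1), t=0.9007
    cross x-line → (5,1), t=1.2200
    cross y-line → (5,0), t=2.0554 (wall)
  → r_4 = 2.0554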